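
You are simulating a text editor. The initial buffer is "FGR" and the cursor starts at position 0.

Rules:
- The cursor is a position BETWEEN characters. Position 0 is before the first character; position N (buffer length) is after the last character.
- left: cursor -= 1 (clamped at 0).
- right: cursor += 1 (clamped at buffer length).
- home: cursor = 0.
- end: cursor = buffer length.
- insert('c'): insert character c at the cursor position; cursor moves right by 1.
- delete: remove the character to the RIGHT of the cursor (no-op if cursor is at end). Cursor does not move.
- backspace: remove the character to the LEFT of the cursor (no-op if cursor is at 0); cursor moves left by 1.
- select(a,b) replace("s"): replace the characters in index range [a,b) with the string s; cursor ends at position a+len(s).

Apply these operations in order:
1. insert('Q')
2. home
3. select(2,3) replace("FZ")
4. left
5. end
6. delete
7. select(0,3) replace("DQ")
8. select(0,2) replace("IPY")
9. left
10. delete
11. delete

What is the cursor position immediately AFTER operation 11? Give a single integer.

After op 1 (insert('Q')): buf='QFGR' cursor=1
After op 2 (home): buf='QFGR' cursor=0
After op 3 (select(2,3) replace("FZ")): buf='QFFZR' cursor=4
After op 4 (left): buf='QFFZR' cursor=3
After op 5 (end): buf='QFFZR' cursor=5
After op 6 (delete): buf='QFFZR' cursor=5
After op 7 (select(0,3) replace("DQ")): buf='DQZR' cursor=2
After op 8 (select(0,2) replace("IPY")): buf='IPYZR' cursor=3
After op 9 (left): buf='IPYZR' cursor=2
After op 10 (delete): buf='IPZR' cursor=2
After op 11 (delete): buf='IPR' cursor=2

Answer: 2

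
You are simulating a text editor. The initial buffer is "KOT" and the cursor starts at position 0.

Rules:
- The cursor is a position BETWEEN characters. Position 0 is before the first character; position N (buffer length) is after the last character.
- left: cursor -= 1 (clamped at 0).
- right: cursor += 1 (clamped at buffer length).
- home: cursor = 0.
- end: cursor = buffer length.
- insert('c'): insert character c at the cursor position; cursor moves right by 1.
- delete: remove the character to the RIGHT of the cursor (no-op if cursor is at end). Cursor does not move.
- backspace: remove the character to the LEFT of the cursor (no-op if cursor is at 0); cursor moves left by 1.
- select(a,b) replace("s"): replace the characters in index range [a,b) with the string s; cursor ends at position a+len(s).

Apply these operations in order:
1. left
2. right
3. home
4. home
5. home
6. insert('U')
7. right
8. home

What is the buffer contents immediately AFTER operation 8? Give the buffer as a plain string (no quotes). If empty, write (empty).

Answer: UKOT

Derivation:
After op 1 (left): buf='KOT' cursor=0
After op 2 (right): buf='KOT' cursor=1
After op 3 (home): buf='KOT' cursor=0
After op 4 (home): buf='KOT' cursor=0
After op 5 (home): buf='KOT' cursor=0
After op 6 (insert('U')): buf='UKOT' cursor=1
After op 7 (right): buf='UKOT' cursor=2
After op 8 (home): buf='UKOT' cursor=0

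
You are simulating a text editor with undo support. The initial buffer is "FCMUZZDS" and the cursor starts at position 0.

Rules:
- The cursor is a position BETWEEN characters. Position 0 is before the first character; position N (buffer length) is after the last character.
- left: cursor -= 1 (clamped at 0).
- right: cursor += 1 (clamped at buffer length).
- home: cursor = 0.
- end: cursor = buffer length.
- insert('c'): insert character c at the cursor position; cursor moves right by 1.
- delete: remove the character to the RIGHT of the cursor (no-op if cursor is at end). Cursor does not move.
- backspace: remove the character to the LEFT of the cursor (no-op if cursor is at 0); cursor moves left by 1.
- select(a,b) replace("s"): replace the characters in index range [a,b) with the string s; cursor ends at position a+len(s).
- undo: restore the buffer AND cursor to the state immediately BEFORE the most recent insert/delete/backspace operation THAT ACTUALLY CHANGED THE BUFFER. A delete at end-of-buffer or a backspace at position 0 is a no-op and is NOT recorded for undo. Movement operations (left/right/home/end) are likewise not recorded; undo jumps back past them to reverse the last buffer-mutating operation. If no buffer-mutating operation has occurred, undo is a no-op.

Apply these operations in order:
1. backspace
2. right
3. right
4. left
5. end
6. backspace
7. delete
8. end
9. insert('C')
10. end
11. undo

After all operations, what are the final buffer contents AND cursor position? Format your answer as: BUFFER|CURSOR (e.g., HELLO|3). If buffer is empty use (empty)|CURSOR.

Answer: FCMUZZD|7

Derivation:
After op 1 (backspace): buf='FCMUZZDS' cursor=0
After op 2 (right): buf='FCMUZZDS' cursor=1
After op 3 (right): buf='FCMUZZDS' cursor=2
After op 4 (left): buf='FCMUZZDS' cursor=1
After op 5 (end): buf='FCMUZZDS' cursor=8
After op 6 (backspace): buf='FCMUZZD' cursor=7
After op 7 (delete): buf='FCMUZZD' cursor=7
After op 8 (end): buf='FCMUZZD' cursor=7
After op 9 (insert('C')): buf='FCMUZZDC' cursor=8
After op 10 (end): buf='FCMUZZDC' cursor=8
After op 11 (undo): buf='FCMUZZD' cursor=7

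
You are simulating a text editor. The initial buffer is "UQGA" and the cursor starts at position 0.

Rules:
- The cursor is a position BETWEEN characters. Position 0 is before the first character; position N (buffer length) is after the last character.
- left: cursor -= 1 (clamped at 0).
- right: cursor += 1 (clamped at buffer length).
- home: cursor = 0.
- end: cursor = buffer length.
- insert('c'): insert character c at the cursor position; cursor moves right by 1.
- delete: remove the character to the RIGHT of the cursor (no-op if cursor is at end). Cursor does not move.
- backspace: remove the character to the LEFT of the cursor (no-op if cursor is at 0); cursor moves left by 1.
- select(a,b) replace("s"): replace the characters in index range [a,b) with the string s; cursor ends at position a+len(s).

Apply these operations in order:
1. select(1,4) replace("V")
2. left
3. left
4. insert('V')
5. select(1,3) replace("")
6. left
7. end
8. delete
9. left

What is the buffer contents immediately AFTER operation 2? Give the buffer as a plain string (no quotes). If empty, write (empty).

Answer: UV

Derivation:
After op 1 (select(1,4) replace("V")): buf='UV' cursor=2
After op 2 (left): buf='UV' cursor=1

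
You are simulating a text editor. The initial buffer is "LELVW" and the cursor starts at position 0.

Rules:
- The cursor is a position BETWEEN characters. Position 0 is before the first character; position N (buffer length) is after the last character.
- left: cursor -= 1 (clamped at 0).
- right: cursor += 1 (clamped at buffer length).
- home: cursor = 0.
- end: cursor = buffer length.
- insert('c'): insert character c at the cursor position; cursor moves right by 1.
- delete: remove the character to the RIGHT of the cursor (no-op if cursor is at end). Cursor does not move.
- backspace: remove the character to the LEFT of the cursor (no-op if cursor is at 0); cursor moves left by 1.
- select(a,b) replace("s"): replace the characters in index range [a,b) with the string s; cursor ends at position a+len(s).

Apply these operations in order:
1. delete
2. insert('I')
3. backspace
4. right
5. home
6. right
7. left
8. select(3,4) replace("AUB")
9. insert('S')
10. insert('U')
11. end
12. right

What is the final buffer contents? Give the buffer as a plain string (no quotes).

After op 1 (delete): buf='ELVW' cursor=0
After op 2 (insert('I')): buf='IELVW' cursor=1
After op 3 (backspace): buf='ELVW' cursor=0
After op 4 (right): buf='ELVW' cursor=1
After op 5 (home): buf='ELVW' cursor=0
After op 6 (right): buf='ELVW' cursor=1
After op 7 (left): buf='ELVW' cursor=0
After op 8 (select(3,4) replace("AUB")): buf='ELVAUB' cursor=6
After op 9 (insert('S')): buf='ELVAUBS' cursor=7
After op 10 (insert('U')): buf='ELVAUBSU' cursor=8
After op 11 (end): buf='ELVAUBSU' cursor=8
After op 12 (right): buf='ELVAUBSU' cursor=8

Answer: ELVAUBSU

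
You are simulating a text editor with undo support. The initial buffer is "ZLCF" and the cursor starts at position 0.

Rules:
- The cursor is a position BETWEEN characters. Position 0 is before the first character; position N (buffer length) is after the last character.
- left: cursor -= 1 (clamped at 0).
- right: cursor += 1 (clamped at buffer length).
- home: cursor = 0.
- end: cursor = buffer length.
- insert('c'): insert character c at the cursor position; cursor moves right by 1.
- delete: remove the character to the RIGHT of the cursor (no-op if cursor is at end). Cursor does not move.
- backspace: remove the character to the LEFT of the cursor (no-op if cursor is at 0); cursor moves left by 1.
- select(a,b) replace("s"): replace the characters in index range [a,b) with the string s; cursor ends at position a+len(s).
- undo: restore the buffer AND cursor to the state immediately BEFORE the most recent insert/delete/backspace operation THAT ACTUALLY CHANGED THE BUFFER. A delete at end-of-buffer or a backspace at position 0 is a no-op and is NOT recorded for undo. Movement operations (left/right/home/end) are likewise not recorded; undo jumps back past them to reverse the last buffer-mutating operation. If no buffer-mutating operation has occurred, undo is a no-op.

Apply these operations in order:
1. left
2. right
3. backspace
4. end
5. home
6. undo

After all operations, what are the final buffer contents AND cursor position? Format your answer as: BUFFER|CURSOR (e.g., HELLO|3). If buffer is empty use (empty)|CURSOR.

Answer: ZLCF|1

Derivation:
After op 1 (left): buf='ZLCF' cursor=0
After op 2 (right): buf='ZLCF' cursor=1
After op 3 (backspace): buf='LCF' cursor=0
After op 4 (end): buf='LCF' cursor=3
After op 5 (home): buf='LCF' cursor=0
After op 6 (undo): buf='ZLCF' cursor=1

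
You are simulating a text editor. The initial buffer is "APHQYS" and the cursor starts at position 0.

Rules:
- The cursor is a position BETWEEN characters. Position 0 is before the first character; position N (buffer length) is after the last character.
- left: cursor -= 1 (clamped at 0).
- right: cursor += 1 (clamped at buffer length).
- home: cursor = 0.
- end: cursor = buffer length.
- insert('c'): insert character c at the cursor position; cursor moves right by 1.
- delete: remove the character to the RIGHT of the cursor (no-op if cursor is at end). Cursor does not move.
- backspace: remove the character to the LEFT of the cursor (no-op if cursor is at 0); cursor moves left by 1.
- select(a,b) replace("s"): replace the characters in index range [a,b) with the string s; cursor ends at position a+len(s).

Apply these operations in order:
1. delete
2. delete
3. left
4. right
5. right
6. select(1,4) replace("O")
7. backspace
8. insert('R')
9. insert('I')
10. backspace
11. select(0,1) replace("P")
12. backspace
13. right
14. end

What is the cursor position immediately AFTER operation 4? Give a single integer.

Answer: 1

Derivation:
After op 1 (delete): buf='PHQYS' cursor=0
After op 2 (delete): buf='HQYS' cursor=0
After op 3 (left): buf='HQYS' cursor=0
After op 4 (right): buf='HQYS' cursor=1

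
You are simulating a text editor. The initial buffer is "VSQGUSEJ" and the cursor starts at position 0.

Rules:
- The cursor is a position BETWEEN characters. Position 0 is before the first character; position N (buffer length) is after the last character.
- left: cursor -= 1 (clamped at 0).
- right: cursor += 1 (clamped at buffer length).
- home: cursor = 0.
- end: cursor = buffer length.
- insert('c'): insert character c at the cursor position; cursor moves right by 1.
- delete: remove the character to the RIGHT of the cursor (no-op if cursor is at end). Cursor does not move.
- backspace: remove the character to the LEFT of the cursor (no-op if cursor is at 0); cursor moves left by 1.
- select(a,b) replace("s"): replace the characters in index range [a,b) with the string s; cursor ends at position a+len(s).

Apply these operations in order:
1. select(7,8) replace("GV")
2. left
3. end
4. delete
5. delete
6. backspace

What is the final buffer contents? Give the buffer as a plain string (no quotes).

After op 1 (select(7,8) replace("GV")): buf='VSQGUSEGV' cursor=9
After op 2 (left): buf='VSQGUSEGV' cursor=8
After op 3 (end): buf='VSQGUSEGV' cursor=9
After op 4 (delete): buf='VSQGUSEGV' cursor=9
After op 5 (delete): buf='VSQGUSEGV' cursor=9
After op 6 (backspace): buf='VSQGUSEG' cursor=8

Answer: VSQGUSEG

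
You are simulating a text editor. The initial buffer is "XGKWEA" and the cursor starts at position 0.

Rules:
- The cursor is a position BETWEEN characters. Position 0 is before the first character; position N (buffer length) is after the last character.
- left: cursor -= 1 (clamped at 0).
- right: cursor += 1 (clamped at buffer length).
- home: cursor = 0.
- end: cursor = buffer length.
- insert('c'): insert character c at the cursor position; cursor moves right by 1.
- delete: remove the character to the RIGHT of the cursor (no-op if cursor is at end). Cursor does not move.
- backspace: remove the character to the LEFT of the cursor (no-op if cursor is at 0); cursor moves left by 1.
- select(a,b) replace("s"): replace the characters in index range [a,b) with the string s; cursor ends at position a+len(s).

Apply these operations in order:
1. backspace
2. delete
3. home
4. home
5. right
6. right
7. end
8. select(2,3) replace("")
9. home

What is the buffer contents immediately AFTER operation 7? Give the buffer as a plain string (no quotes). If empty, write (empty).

Answer: GKWEA

Derivation:
After op 1 (backspace): buf='XGKWEA' cursor=0
After op 2 (delete): buf='GKWEA' cursor=0
After op 3 (home): buf='GKWEA' cursor=0
After op 4 (home): buf='GKWEA' cursor=0
After op 5 (right): buf='GKWEA' cursor=1
After op 6 (right): buf='GKWEA' cursor=2
After op 7 (end): buf='GKWEA' cursor=5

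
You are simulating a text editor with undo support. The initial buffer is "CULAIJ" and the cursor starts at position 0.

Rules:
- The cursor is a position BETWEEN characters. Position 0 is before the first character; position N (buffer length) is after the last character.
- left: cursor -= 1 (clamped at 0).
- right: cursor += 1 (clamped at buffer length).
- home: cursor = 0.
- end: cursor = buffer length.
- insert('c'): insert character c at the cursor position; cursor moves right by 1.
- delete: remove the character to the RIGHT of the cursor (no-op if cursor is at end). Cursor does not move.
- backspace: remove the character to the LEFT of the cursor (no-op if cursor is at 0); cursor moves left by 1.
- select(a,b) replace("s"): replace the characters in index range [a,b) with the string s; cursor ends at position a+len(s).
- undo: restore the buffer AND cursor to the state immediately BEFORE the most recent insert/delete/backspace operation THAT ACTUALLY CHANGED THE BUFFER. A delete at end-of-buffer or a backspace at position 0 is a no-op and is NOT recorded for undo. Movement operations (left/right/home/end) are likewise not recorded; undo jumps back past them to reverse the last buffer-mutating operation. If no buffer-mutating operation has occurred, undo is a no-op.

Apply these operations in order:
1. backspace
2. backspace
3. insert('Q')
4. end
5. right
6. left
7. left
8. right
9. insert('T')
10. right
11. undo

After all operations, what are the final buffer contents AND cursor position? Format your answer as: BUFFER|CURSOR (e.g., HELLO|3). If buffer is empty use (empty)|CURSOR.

Answer: QCULAIJ|6

Derivation:
After op 1 (backspace): buf='CULAIJ' cursor=0
After op 2 (backspace): buf='CULAIJ' cursor=0
After op 3 (insert('Q')): buf='QCULAIJ' cursor=1
After op 4 (end): buf='QCULAIJ' cursor=7
After op 5 (right): buf='QCULAIJ' cursor=7
After op 6 (left): buf='QCULAIJ' cursor=6
After op 7 (left): buf='QCULAIJ' cursor=5
After op 8 (right): buf='QCULAIJ' cursor=6
After op 9 (insert('T')): buf='QCULAITJ' cursor=7
After op 10 (right): buf='QCULAITJ' cursor=8
After op 11 (undo): buf='QCULAIJ' cursor=6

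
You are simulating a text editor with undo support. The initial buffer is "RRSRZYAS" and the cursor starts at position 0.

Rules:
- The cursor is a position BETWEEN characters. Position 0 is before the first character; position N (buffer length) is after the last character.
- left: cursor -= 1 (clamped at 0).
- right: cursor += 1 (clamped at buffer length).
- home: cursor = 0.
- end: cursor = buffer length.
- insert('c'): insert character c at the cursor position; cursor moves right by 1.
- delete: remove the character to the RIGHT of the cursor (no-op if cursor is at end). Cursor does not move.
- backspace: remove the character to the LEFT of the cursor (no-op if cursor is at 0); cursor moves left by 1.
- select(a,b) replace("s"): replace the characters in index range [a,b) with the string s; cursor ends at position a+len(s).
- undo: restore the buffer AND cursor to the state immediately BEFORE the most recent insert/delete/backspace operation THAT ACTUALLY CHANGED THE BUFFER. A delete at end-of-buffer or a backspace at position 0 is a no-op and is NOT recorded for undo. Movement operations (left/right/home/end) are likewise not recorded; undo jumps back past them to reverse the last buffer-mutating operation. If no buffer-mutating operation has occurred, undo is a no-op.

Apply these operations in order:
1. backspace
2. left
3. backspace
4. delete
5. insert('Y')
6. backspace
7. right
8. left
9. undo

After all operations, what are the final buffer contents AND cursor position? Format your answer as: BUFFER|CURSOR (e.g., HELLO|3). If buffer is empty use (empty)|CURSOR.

After op 1 (backspace): buf='RRSRZYAS' cursor=0
After op 2 (left): buf='RRSRZYAS' cursor=0
After op 3 (backspace): buf='RRSRZYAS' cursor=0
After op 4 (delete): buf='RSRZYAS' cursor=0
After op 5 (insert('Y')): buf='YRSRZYAS' cursor=1
After op 6 (backspace): buf='RSRZYAS' cursor=0
After op 7 (right): buf='RSRZYAS' cursor=1
After op 8 (left): buf='RSRZYAS' cursor=0
After op 9 (undo): buf='YRSRZYAS' cursor=1

Answer: YRSRZYAS|1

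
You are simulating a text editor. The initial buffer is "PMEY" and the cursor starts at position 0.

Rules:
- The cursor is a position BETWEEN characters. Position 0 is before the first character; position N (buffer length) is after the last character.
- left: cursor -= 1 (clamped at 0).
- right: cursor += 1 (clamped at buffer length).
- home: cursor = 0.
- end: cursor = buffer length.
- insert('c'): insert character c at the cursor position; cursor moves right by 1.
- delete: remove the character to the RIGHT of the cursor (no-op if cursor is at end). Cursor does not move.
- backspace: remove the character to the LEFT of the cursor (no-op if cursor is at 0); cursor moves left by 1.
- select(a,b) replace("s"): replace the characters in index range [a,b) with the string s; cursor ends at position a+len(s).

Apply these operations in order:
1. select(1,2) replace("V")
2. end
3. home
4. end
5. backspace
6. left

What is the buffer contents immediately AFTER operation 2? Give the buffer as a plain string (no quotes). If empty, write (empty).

Answer: PVEY

Derivation:
After op 1 (select(1,2) replace("V")): buf='PVEY' cursor=2
After op 2 (end): buf='PVEY' cursor=4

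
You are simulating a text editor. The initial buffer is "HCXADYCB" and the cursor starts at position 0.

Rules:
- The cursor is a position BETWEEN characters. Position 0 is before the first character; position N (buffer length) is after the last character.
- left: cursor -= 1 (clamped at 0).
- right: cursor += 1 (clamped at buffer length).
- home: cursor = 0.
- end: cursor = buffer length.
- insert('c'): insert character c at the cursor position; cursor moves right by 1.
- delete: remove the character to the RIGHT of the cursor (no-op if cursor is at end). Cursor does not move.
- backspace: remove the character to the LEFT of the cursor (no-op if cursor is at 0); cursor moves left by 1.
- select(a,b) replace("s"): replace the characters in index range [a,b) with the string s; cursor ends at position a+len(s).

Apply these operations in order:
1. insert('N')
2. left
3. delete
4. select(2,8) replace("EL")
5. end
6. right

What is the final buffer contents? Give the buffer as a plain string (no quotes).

After op 1 (insert('N')): buf='NHCXADYCB' cursor=1
After op 2 (left): buf='NHCXADYCB' cursor=0
After op 3 (delete): buf='HCXADYCB' cursor=0
After op 4 (select(2,8) replace("EL")): buf='HCEL' cursor=4
After op 5 (end): buf='HCEL' cursor=4
After op 6 (right): buf='HCEL' cursor=4

Answer: HCEL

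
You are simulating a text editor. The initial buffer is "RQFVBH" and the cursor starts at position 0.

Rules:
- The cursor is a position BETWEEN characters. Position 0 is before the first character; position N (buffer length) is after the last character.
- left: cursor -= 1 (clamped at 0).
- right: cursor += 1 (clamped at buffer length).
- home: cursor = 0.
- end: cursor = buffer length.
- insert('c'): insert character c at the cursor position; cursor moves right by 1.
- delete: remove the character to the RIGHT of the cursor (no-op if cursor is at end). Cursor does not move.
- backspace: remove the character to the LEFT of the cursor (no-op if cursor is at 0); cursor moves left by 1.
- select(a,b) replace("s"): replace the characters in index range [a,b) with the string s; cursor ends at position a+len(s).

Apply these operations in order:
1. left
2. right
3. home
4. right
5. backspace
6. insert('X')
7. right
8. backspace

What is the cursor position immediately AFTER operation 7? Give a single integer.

Answer: 2

Derivation:
After op 1 (left): buf='RQFVBH' cursor=0
After op 2 (right): buf='RQFVBH' cursor=1
After op 3 (home): buf='RQFVBH' cursor=0
After op 4 (right): buf='RQFVBH' cursor=1
After op 5 (backspace): buf='QFVBH' cursor=0
After op 6 (insert('X')): buf='XQFVBH' cursor=1
After op 7 (right): buf='XQFVBH' cursor=2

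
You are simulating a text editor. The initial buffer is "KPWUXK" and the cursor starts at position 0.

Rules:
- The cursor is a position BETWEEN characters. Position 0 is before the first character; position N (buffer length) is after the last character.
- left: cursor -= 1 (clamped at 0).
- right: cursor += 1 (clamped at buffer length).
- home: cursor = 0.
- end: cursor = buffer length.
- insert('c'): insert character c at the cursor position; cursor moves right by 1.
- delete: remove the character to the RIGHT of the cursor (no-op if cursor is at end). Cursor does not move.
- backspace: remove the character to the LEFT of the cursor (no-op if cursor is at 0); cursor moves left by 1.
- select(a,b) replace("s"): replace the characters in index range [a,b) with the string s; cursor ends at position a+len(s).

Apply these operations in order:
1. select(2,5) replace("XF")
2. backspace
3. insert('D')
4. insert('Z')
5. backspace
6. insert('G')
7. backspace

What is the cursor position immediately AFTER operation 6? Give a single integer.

After op 1 (select(2,5) replace("XF")): buf='KPXFK' cursor=4
After op 2 (backspace): buf='KPXK' cursor=3
After op 3 (insert('D')): buf='KPXDK' cursor=4
After op 4 (insert('Z')): buf='KPXDZK' cursor=5
After op 5 (backspace): buf='KPXDK' cursor=4
After op 6 (insert('G')): buf='KPXDGK' cursor=5

Answer: 5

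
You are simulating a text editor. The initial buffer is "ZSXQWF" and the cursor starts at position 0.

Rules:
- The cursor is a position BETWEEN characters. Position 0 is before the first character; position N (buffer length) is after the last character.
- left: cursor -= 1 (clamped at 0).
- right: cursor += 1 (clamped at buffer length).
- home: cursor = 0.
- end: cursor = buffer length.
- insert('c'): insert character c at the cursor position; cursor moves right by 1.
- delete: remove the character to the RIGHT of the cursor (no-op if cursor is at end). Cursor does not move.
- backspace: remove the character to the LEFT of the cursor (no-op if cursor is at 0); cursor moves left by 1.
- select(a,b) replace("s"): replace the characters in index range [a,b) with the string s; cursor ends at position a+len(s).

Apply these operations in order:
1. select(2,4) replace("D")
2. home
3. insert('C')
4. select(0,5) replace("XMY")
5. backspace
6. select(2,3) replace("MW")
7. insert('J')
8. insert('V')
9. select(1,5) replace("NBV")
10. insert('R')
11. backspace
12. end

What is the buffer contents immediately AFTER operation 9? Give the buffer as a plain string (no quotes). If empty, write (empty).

After op 1 (select(2,4) replace("D")): buf='ZSDWF' cursor=3
After op 2 (home): buf='ZSDWF' cursor=0
After op 3 (insert('C')): buf='CZSDWF' cursor=1
After op 4 (select(0,5) replace("XMY")): buf='XMYF' cursor=3
After op 5 (backspace): buf='XMF' cursor=2
After op 6 (select(2,3) replace("MW")): buf='XMMW' cursor=4
After op 7 (insert('J')): buf='XMMWJ' cursor=5
After op 8 (insert('V')): buf='XMMWJV' cursor=6
After op 9 (select(1,5) replace("NBV")): buf='XNBVV' cursor=4

Answer: XNBVV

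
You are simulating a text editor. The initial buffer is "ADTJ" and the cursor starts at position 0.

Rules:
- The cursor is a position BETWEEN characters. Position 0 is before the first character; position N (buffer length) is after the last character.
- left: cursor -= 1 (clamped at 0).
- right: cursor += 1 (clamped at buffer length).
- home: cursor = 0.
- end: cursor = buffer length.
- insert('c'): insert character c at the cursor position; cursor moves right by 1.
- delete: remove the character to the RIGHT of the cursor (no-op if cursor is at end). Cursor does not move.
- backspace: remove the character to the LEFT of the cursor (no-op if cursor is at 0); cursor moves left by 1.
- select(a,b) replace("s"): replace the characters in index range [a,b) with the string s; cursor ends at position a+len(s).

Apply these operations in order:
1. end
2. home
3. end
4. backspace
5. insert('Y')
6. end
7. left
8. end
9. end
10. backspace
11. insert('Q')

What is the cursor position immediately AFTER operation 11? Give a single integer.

After op 1 (end): buf='ADTJ' cursor=4
After op 2 (home): buf='ADTJ' cursor=0
After op 3 (end): buf='ADTJ' cursor=4
After op 4 (backspace): buf='ADT' cursor=3
After op 5 (insert('Y')): buf='ADTY' cursor=4
After op 6 (end): buf='ADTY' cursor=4
After op 7 (left): buf='ADTY' cursor=3
After op 8 (end): buf='ADTY' cursor=4
After op 9 (end): buf='ADTY' cursor=4
After op 10 (backspace): buf='ADT' cursor=3
After op 11 (insert('Q')): buf='ADTQ' cursor=4

Answer: 4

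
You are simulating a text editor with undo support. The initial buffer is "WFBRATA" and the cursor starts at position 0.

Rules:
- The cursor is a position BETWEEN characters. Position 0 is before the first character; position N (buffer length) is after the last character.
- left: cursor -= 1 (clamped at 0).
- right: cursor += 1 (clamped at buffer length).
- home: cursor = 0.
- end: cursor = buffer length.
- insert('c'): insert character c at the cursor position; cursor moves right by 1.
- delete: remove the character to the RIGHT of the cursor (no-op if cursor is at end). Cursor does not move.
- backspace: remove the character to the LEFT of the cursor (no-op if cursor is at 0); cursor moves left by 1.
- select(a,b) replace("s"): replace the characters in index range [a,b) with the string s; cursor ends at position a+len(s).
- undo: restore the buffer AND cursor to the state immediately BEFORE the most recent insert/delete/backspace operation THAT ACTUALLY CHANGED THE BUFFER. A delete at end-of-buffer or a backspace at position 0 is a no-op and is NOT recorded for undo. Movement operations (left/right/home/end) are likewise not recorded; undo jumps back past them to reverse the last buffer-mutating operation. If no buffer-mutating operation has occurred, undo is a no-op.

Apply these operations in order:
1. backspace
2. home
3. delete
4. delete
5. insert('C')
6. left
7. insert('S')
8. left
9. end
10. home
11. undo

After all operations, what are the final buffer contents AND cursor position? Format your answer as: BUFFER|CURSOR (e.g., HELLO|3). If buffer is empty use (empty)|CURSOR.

After op 1 (backspace): buf='WFBRATA' cursor=0
After op 2 (home): buf='WFBRATA' cursor=0
After op 3 (delete): buf='FBRATA' cursor=0
After op 4 (delete): buf='BRATA' cursor=0
After op 5 (insert('C')): buf='CBRATA' cursor=1
After op 6 (left): buf='CBRATA' cursor=0
After op 7 (insert('S')): buf='SCBRATA' cursor=1
After op 8 (left): buf='SCBRATA' cursor=0
After op 9 (end): buf='SCBRATA' cursor=7
After op 10 (home): buf='SCBRATA' cursor=0
After op 11 (undo): buf='CBRATA' cursor=0

Answer: CBRATA|0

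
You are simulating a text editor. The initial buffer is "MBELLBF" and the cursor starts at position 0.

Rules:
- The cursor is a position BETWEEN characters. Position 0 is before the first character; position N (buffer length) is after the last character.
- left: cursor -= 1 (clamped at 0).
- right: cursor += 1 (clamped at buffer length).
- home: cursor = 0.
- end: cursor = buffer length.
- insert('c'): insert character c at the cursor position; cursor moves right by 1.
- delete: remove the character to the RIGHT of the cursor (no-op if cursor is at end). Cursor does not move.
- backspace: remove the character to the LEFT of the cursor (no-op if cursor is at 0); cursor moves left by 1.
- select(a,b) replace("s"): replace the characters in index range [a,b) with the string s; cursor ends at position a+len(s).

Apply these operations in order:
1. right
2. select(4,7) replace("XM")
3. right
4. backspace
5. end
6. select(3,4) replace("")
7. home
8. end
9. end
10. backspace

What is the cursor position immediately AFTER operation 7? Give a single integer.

After op 1 (right): buf='MBELLBF' cursor=1
After op 2 (select(4,7) replace("XM")): buf='MBELXM' cursor=6
After op 3 (right): buf='MBELXM' cursor=6
After op 4 (backspace): buf='MBELX' cursor=5
After op 5 (end): buf='MBELX' cursor=5
After op 6 (select(3,4) replace("")): buf='MBEX' cursor=3
After op 7 (home): buf='MBEX' cursor=0

Answer: 0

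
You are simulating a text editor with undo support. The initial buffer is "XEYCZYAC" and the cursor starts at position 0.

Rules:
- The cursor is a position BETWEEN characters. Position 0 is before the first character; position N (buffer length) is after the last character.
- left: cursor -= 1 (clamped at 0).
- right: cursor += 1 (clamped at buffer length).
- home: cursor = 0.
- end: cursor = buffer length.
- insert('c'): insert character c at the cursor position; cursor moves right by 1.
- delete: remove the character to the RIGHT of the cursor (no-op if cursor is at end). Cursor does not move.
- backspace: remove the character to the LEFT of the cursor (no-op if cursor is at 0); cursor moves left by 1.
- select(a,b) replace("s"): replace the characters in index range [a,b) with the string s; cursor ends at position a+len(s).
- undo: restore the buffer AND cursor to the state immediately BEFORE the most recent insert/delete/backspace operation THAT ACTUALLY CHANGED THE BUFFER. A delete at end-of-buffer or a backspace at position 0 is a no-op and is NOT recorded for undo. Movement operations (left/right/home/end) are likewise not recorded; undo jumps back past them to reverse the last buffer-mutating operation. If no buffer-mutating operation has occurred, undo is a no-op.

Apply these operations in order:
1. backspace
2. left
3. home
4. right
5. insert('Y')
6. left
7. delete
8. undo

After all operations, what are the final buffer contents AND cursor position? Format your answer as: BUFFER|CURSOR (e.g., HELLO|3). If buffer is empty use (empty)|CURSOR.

Answer: XYEYCZYAC|1

Derivation:
After op 1 (backspace): buf='XEYCZYAC' cursor=0
After op 2 (left): buf='XEYCZYAC' cursor=0
After op 3 (home): buf='XEYCZYAC' cursor=0
After op 4 (right): buf='XEYCZYAC' cursor=1
After op 5 (insert('Y')): buf='XYEYCZYAC' cursor=2
After op 6 (left): buf='XYEYCZYAC' cursor=1
After op 7 (delete): buf='XEYCZYAC' cursor=1
After op 8 (undo): buf='XYEYCZYAC' cursor=1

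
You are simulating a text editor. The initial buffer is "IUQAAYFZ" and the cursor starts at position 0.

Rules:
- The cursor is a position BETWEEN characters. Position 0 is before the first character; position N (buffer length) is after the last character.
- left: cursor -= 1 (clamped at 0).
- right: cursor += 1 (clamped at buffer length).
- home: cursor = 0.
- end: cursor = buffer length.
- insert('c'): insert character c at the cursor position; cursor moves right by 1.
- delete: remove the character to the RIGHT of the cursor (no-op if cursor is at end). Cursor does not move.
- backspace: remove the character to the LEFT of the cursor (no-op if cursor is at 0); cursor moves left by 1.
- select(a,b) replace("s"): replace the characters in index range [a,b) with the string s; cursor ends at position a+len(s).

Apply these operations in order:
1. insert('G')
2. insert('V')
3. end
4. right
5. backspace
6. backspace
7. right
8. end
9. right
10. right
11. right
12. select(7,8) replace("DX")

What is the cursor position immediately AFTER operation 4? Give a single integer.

Answer: 10

Derivation:
After op 1 (insert('G')): buf='GIUQAAYFZ' cursor=1
After op 2 (insert('V')): buf='GVIUQAAYFZ' cursor=2
After op 3 (end): buf='GVIUQAAYFZ' cursor=10
After op 4 (right): buf='GVIUQAAYFZ' cursor=10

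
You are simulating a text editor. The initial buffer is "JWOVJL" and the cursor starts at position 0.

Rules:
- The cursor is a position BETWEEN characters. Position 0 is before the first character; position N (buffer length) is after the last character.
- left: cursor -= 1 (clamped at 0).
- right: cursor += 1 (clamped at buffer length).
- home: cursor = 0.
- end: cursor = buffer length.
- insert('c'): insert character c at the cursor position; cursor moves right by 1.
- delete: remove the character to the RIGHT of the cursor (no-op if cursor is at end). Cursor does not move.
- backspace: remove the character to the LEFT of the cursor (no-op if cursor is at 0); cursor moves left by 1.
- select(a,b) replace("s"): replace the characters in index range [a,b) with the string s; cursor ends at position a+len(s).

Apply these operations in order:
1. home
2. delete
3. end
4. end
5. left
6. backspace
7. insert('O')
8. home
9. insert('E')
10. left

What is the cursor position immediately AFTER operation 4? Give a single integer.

After op 1 (home): buf='JWOVJL' cursor=0
After op 2 (delete): buf='WOVJL' cursor=0
After op 3 (end): buf='WOVJL' cursor=5
After op 4 (end): buf='WOVJL' cursor=5

Answer: 5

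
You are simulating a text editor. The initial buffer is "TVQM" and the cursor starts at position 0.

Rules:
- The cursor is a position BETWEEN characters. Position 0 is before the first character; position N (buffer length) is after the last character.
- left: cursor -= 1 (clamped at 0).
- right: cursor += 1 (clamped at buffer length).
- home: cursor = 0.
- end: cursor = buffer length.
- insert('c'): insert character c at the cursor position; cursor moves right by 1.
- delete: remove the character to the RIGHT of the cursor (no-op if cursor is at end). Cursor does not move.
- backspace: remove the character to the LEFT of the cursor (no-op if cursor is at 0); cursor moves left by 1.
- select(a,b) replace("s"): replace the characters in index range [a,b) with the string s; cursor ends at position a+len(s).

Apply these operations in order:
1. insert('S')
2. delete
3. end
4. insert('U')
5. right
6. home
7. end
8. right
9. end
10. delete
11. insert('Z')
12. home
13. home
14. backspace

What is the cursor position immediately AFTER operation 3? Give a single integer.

After op 1 (insert('S')): buf='STVQM' cursor=1
After op 2 (delete): buf='SVQM' cursor=1
After op 3 (end): buf='SVQM' cursor=4

Answer: 4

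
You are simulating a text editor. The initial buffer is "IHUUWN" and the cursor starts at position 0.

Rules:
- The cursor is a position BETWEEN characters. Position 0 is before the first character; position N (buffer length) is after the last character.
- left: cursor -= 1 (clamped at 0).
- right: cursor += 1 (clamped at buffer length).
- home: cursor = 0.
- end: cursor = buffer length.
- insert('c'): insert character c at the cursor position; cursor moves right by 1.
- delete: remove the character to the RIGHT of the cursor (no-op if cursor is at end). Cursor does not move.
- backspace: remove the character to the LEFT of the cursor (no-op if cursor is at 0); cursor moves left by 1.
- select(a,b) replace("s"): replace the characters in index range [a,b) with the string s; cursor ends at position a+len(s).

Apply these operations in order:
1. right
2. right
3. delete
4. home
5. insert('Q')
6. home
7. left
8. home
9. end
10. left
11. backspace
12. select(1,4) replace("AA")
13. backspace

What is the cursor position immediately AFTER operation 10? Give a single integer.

After op 1 (right): buf='IHUUWN' cursor=1
After op 2 (right): buf='IHUUWN' cursor=2
After op 3 (delete): buf='IHUWN' cursor=2
After op 4 (home): buf='IHUWN' cursor=0
After op 5 (insert('Q')): buf='QIHUWN' cursor=1
After op 6 (home): buf='QIHUWN' cursor=0
After op 7 (left): buf='QIHUWN' cursor=0
After op 8 (home): buf='QIHUWN' cursor=0
After op 9 (end): buf='QIHUWN' cursor=6
After op 10 (left): buf='QIHUWN' cursor=5

Answer: 5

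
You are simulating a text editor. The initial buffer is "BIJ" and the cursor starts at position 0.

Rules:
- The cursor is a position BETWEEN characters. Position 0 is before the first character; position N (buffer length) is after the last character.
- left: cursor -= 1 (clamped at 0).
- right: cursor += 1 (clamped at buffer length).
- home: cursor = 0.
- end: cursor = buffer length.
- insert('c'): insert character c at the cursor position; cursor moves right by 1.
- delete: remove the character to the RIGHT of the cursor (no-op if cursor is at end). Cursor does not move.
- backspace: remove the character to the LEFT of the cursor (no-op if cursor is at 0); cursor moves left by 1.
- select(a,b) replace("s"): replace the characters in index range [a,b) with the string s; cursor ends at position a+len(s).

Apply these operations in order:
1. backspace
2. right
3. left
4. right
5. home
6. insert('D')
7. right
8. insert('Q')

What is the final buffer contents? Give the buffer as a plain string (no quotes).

After op 1 (backspace): buf='BIJ' cursor=0
After op 2 (right): buf='BIJ' cursor=1
After op 3 (left): buf='BIJ' cursor=0
After op 4 (right): buf='BIJ' cursor=1
After op 5 (home): buf='BIJ' cursor=0
After op 6 (insert('D')): buf='DBIJ' cursor=1
After op 7 (right): buf='DBIJ' cursor=2
After op 8 (insert('Q')): buf='DBQIJ' cursor=3

Answer: DBQIJ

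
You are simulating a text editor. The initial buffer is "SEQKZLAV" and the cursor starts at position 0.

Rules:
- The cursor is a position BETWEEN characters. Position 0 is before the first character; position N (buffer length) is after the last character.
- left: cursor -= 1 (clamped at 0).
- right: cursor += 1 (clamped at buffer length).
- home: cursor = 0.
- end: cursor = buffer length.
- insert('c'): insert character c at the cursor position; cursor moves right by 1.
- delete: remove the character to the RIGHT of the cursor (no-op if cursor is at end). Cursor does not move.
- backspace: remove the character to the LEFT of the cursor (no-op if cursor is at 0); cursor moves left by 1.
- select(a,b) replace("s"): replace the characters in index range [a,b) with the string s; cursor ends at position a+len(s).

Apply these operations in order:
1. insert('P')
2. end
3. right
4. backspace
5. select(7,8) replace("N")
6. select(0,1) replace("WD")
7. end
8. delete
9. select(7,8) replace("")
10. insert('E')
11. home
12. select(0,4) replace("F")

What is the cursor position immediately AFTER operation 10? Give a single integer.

Answer: 8

Derivation:
After op 1 (insert('P')): buf='PSEQKZLAV' cursor=1
After op 2 (end): buf='PSEQKZLAV' cursor=9
After op 3 (right): buf='PSEQKZLAV' cursor=9
After op 4 (backspace): buf='PSEQKZLA' cursor=8
After op 5 (select(7,8) replace("N")): buf='PSEQKZLN' cursor=8
After op 6 (select(0,1) replace("WD")): buf='WDSEQKZLN' cursor=2
After op 7 (end): buf='WDSEQKZLN' cursor=9
After op 8 (delete): buf='WDSEQKZLN' cursor=9
After op 9 (select(7,8) replace("")): buf='WDSEQKZN' cursor=7
After op 10 (insert('E')): buf='WDSEQKZEN' cursor=8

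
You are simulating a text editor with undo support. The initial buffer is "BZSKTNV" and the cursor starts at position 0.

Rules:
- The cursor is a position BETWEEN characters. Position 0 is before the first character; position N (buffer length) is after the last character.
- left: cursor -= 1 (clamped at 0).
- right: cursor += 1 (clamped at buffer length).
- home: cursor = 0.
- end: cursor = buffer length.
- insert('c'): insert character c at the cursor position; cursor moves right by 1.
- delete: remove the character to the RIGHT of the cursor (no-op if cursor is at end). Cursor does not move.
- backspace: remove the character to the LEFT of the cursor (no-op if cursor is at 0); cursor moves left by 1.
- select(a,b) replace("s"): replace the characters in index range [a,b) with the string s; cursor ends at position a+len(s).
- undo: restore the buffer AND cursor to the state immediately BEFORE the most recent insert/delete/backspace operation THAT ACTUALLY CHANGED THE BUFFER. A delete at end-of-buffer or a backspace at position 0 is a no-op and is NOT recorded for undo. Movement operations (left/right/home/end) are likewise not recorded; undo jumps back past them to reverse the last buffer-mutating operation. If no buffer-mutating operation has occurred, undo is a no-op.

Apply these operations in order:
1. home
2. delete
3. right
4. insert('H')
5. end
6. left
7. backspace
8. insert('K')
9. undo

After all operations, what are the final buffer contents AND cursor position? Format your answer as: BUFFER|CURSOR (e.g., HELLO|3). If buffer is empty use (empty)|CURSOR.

After op 1 (home): buf='BZSKTNV' cursor=0
After op 2 (delete): buf='ZSKTNV' cursor=0
After op 3 (right): buf='ZSKTNV' cursor=1
After op 4 (insert('H')): buf='ZHSKTNV' cursor=2
After op 5 (end): buf='ZHSKTNV' cursor=7
After op 6 (left): buf='ZHSKTNV' cursor=6
After op 7 (backspace): buf='ZHSKTV' cursor=5
After op 8 (insert('K')): buf='ZHSKTKV' cursor=6
After op 9 (undo): buf='ZHSKTV' cursor=5

Answer: ZHSKTV|5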